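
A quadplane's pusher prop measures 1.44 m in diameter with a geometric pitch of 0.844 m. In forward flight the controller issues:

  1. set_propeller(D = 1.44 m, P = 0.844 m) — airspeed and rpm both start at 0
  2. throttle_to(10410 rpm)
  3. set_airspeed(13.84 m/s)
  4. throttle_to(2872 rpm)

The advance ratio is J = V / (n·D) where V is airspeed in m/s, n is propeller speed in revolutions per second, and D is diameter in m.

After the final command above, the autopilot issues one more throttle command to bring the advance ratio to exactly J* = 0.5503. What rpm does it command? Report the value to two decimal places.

rpm = 1047.91

set_propeller: D = 1.44 m, P = 0.844 m (p = P/D = 0.586111); state ← (V=0, rpm=0)
throttle_to(10410): rpm ← 10410
set_airspeed(13.84): V ← 13.84 m/s
throttle_to(2872): rpm ← 2872
final state: V = 13.84 m/s, rpm = 2872 → n = rpm/60 = 47.866667 rev/s
target J* = 0.5503; solve J* = V/(n·D) for n: n = V/(J*·D) = 13.84/(0.5503 × 1.44) = 17.465221 rev/s
rpm = 60·n = 1047.913259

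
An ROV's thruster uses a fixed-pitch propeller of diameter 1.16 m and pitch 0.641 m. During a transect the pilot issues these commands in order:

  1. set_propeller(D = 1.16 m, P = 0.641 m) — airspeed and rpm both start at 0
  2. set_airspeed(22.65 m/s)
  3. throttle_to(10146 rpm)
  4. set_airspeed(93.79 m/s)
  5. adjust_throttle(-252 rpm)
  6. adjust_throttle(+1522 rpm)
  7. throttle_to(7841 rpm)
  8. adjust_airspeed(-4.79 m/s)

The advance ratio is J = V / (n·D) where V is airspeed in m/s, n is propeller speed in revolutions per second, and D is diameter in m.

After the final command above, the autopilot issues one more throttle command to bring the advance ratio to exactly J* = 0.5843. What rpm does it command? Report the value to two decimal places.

set_propeller: D = 1.16 m, P = 0.641 m (p = P/D = 0.552586); state ← (V=0, rpm=0)
set_airspeed(22.65): V ← 22.65 m/s
throttle_to(10146): rpm ← 10146
set_airspeed(93.79): V ← 93.79 m/s
adjust_throttle(-252): rpm ← 10146 -252 = 9894
adjust_throttle(+1522): rpm ← 9894 +1522 = 11416
throttle_to(7841): rpm ← 7841
adjust_airspeed(-4.79): V ← 93.79 -4.79 = 89 m/s
final state: V = 89 m/s, rpm = 7841 → n = rpm/60 = 130.683333 rev/s
target J* = 0.5843; solve J* = V/(n·D) for n: n = V/(J*·D) = 89/(0.5843 × 1.16) = 131.309495 rev/s
rpm = 60·n = 7878.569700

rpm = 7878.57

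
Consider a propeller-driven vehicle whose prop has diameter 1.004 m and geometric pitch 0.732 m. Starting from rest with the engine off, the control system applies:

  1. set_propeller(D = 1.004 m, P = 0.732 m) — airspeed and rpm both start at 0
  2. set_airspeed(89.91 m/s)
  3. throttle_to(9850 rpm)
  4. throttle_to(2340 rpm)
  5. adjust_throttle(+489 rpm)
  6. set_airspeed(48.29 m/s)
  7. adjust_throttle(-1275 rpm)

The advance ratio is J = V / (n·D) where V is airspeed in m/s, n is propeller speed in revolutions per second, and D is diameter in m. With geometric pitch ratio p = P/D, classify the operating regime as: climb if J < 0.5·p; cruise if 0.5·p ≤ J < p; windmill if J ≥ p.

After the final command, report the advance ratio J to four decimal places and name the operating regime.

J = 1.8571, regime = windmill

set_propeller: D = 1.004 m, P = 0.732 m (p = P/D = 0.729084); state ← (V=0, rpm=0)
set_airspeed(89.91): V ← 89.91 m/s
throttle_to(9850): rpm ← 9850
throttle_to(2340): rpm ← 2340
adjust_throttle(+489): rpm ← 2340 +489 = 2829
set_airspeed(48.29): V ← 48.29 m/s
adjust_throttle(-1275): rpm ← 2829 -1275 = 1554
final state: V = 48.29 m/s, rpm = 1554 → n = rpm/60 = 25.900000 rev/s
J = V / (n·D) = 48.29 / (25.900000 × 1.004) = 1.857051
regime bands: climb J<0.3645 | cruise [0.3645, 0.7291) | windmill J≥0.7291
J = 1.8571 → windmill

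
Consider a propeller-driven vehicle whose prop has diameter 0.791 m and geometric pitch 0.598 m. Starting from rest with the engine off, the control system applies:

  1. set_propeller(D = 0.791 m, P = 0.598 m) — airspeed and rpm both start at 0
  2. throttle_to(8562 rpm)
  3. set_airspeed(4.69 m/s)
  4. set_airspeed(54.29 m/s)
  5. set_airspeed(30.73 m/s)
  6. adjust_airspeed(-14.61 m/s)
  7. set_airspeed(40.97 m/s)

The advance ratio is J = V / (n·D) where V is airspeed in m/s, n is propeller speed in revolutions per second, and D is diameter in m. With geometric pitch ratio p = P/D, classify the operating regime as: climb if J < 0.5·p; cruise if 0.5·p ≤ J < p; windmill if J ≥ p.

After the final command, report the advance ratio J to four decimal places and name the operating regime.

J = 0.3630, regime = climb

set_propeller: D = 0.791 m, P = 0.598 m (p = P/D = 0.756005); state ← (V=0, rpm=0)
throttle_to(8562): rpm ← 8562
set_airspeed(4.69): V ← 4.69 m/s
set_airspeed(54.29): V ← 54.29 m/s
set_airspeed(30.73): V ← 30.73 m/s
adjust_airspeed(-14.61): V ← 30.73 -14.61 = 16.12 m/s
set_airspeed(40.97): V ← 40.97 m/s
final state: V = 40.97 m/s, rpm = 8562 → n = rpm/60 = 142.700000 rev/s
J = V / (n·D) = 40.97 / (142.700000 × 0.791) = 0.362966
regime bands: climb J<0.3780 | cruise [0.3780, 0.7560) | windmill J≥0.7560
J = 0.3630 → climb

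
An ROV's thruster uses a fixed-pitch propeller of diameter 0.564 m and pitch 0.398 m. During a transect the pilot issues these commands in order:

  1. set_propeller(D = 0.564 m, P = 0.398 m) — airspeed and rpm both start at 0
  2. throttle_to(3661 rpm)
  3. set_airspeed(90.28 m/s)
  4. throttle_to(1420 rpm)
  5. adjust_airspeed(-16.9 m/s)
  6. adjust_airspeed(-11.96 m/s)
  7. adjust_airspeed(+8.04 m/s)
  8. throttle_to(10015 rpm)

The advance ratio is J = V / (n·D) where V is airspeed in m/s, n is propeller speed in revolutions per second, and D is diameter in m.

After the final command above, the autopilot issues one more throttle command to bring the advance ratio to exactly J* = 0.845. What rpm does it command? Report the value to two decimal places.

set_propeller: D = 0.564 m, P = 0.398 m (p = P/D = 0.705674); state ← (V=0, rpm=0)
throttle_to(3661): rpm ← 3661
set_airspeed(90.28): V ← 90.28 m/s
throttle_to(1420): rpm ← 1420
adjust_airspeed(-16.9): V ← 90.28 -16.9 = 73.38 m/s
adjust_airspeed(-11.96): V ← 73.38 -11.96 = 61.42 m/s
adjust_airspeed(+8.04): V ← 61.42 +8.04 = 69.46 m/s
throttle_to(10015): rpm ← 10015
final state: V = 69.46 m/s, rpm = 10015 → n = rpm/60 = 166.916667 rev/s
target J* = 0.845; solve J* = V/(n·D) for n: n = V/(J*·D) = 69.46/(0.845 × 0.564) = 145.746779 rev/s
rpm = 60·n = 8744.806748

rpm = 8744.81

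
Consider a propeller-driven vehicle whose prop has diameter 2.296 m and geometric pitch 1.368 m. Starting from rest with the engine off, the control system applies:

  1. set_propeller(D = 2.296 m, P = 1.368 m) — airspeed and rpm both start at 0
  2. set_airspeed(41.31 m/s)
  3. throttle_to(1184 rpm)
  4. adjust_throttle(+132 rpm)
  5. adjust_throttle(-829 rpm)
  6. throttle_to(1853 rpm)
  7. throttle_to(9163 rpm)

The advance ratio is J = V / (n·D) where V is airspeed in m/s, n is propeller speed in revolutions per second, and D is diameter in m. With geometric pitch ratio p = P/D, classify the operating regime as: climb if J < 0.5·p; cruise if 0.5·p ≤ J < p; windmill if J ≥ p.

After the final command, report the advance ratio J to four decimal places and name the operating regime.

J = 0.1178, regime = climb

set_propeller: D = 2.296 m, P = 1.368 m (p = P/D = 0.595819); state ← (V=0, rpm=0)
set_airspeed(41.31): V ← 41.31 m/s
throttle_to(1184): rpm ← 1184
adjust_throttle(+132): rpm ← 1184 +132 = 1316
adjust_throttle(-829): rpm ← 1316 -829 = 487
throttle_to(1853): rpm ← 1853
throttle_to(9163): rpm ← 9163
final state: V = 41.31 m/s, rpm = 9163 → n = rpm/60 = 152.716667 rev/s
J = V / (n·D) = 41.31 / (152.716667 × 2.296) = 0.117814
regime bands: climb J<0.2979 | cruise [0.2979, 0.5958) | windmill J≥0.5958
J = 0.1178 → climb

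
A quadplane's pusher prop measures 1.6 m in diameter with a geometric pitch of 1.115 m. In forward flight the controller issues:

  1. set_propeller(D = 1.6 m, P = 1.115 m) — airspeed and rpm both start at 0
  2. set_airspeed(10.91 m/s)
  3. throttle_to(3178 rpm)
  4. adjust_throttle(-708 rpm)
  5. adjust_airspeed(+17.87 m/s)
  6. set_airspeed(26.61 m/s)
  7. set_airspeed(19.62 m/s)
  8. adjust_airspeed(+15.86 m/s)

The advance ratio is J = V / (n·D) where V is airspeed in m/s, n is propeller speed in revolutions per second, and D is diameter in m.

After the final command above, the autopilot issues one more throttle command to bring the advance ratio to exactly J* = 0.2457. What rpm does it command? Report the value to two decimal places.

set_propeller: D = 1.6 m, P = 1.115 m (p = P/D = 0.696875); state ← (V=0, rpm=0)
set_airspeed(10.91): V ← 10.91 m/s
throttle_to(3178): rpm ← 3178
adjust_throttle(-708): rpm ← 3178 -708 = 2470
adjust_airspeed(+17.87): V ← 10.91 +17.87 = 28.78 m/s
set_airspeed(26.61): V ← 26.61 m/s
set_airspeed(19.62): V ← 19.62 m/s
adjust_airspeed(+15.86): V ← 19.62 +15.86 = 35.48 m/s
final state: V = 35.48 m/s, rpm = 2470 → n = rpm/60 = 41.166667 rev/s
target J* = 0.2457; solve J* = V/(n·D) for n: n = V/(J*·D) = 35.48/(0.2457 × 1.6) = 90.252340 rev/s
rpm = 60·n = 5415.140415

rpm = 5415.14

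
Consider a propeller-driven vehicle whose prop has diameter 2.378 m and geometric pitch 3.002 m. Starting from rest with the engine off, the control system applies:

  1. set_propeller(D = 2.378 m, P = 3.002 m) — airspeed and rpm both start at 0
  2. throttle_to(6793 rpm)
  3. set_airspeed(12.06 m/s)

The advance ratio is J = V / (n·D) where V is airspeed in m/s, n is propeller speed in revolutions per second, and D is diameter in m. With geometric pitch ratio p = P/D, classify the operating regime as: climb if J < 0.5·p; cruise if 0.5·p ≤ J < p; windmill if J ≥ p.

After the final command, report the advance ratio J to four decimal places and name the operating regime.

set_propeller: D = 2.378 m, P = 3.002 m (p = P/D = 1.262405); state ← (V=0, rpm=0)
throttle_to(6793): rpm ← 6793
set_airspeed(12.06): V ← 12.06 m/s
final state: V = 12.06 m/s, rpm = 6793 → n = rpm/60 = 113.216667 rev/s
J = V / (n·D) = 12.06 / (113.216667 × 2.378) = 0.044795
regime bands: climb J<0.6312 | cruise [0.6312, 1.2624) | windmill J≥1.2624
J = 0.0448 → climb

J = 0.0448, regime = climb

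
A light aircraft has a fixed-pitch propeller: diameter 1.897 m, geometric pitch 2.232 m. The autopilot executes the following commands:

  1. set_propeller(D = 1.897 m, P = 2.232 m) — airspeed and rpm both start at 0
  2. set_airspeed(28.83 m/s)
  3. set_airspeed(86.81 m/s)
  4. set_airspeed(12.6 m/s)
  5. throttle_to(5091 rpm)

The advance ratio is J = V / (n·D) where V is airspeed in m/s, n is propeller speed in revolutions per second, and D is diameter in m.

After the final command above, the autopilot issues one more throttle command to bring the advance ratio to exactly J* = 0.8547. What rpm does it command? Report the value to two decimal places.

rpm = 466.27

set_propeller: D = 1.897 m, P = 2.232 m (p = P/D = 1.176595); state ← (V=0, rpm=0)
set_airspeed(28.83): V ← 28.83 m/s
set_airspeed(86.81): V ← 86.81 m/s
set_airspeed(12.6): V ← 12.6 m/s
throttle_to(5091): rpm ← 5091
final state: V = 12.6 m/s, rpm = 5091 → n = rpm/60 = 84.850000 rev/s
target J* = 0.8547; solve J* = V/(n·D) for n: n = V/(J*·D) = 12.6/(0.8547 × 1.897) = 7.771225 rev/s
rpm = 60·n = 466.273529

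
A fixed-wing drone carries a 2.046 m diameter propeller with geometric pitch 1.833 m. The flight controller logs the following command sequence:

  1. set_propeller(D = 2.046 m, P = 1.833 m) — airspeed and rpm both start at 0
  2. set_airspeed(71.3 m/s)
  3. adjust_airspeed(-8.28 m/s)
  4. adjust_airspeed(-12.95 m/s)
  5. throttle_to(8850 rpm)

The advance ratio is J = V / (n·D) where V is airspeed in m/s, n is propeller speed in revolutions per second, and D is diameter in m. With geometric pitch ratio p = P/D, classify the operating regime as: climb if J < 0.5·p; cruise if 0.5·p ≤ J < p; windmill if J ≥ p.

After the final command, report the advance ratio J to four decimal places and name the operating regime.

set_propeller: D = 2.046 m, P = 1.833 m (p = P/D = 0.895894); state ← (V=0, rpm=0)
set_airspeed(71.3): V ← 71.3 m/s
adjust_airspeed(-8.28): V ← 71.3 -8.28 = 63.02 m/s
adjust_airspeed(-12.95): V ← 63.02 -12.95 = 50.07 m/s
throttle_to(8850): rpm ← 8850
final state: V = 50.07 m/s, rpm = 8850 → n = rpm/60 = 147.500000 rev/s
J = V / (n·D) = 50.07 / (147.500000 × 2.046) = 0.165913
regime bands: climb J<0.4479 | cruise [0.4479, 0.8959) | windmill J≥0.8959
J = 0.1659 → climb

J = 0.1659, regime = climb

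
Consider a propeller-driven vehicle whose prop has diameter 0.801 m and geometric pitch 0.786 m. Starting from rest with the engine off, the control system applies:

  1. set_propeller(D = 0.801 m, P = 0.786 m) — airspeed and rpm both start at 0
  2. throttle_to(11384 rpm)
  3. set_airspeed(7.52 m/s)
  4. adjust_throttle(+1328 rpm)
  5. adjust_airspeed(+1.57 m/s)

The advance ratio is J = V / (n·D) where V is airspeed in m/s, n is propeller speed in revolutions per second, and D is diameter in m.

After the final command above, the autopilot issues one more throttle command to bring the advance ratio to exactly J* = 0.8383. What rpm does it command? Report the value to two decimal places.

set_propeller: D = 0.801 m, P = 0.786 m (p = P/D = 0.981273); state ← (V=0, rpm=0)
throttle_to(11384): rpm ← 11384
set_airspeed(7.52): V ← 7.52 m/s
adjust_throttle(+1328): rpm ← 11384 +1328 = 12712
adjust_airspeed(+1.57): V ← 7.52 +1.57 = 9.09 m/s
final state: V = 9.09 m/s, rpm = 12712 → n = rpm/60 = 211.866667 rev/s
target J* = 0.8383; solve J* = V/(n·D) for n: n = V/(J*·D) = 9.09/(0.8383 × 0.801) = 13.537295 rev/s
rpm = 60·n = 812.237715

rpm = 812.24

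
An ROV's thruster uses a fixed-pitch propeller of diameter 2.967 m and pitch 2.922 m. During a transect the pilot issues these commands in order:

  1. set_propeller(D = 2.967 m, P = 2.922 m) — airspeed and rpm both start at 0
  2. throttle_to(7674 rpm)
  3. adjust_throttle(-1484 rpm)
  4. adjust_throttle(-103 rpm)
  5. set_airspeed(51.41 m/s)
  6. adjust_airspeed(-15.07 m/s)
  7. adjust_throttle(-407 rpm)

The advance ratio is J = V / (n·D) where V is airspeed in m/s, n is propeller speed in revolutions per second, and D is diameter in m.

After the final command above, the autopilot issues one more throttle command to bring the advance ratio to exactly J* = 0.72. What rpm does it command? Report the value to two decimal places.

rpm = 1020.67

set_propeller: D = 2.967 m, P = 2.922 m (p = P/D = 0.984833); state ← (V=0, rpm=0)
throttle_to(7674): rpm ← 7674
adjust_throttle(-1484): rpm ← 7674 -1484 = 6190
adjust_throttle(-103): rpm ← 6190 -103 = 6087
set_airspeed(51.41): V ← 51.41 m/s
adjust_airspeed(-15.07): V ← 51.41 -15.07 = 36.34 m/s
adjust_throttle(-407): rpm ← 6087 -407 = 5680
final state: V = 36.34 m/s, rpm = 5680 → n = rpm/60 = 94.666667 rev/s
target J* = 0.72; solve J* = V/(n·D) for n: n = V/(J*·D) = 36.34/(0.72 × 2.967) = 17.011197 rev/s
rpm = 60·n = 1020.671835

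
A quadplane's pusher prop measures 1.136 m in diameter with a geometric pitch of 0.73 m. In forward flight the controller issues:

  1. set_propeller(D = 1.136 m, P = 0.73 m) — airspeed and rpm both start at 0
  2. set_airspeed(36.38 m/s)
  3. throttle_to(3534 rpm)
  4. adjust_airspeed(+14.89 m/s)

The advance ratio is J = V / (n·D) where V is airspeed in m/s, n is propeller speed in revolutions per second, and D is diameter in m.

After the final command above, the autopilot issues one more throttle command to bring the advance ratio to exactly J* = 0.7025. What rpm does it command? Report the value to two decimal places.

set_propeller: D = 1.136 m, P = 0.73 m (p = P/D = 0.642606); state ← (V=0, rpm=0)
set_airspeed(36.38): V ← 36.38 m/s
throttle_to(3534): rpm ← 3534
adjust_airspeed(+14.89): V ← 36.38 +14.89 = 51.27 m/s
final state: V = 51.27 m/s, rpm = 3534 → n = rpm/60 = 58.900000 rev/s
target J* = 0.7025; solve J* = V/(n·D) for n: n = V/(J*·D) = 51.27/(0.7025 × 1.136) = 64.244900 rev/s
rpm = 60·n = 3854.694000

rpm = 3854.69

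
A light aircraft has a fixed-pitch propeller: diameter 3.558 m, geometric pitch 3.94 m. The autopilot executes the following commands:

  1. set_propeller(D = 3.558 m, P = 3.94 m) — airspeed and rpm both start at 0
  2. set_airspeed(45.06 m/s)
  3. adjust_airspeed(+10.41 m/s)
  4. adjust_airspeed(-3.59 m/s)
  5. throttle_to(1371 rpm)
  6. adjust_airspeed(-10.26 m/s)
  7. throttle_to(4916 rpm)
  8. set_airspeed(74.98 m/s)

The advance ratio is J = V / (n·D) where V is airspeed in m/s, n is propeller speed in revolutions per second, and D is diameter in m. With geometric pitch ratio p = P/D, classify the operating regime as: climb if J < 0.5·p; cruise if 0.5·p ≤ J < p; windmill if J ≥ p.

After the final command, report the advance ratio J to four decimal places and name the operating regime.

set_propeller: D = 3.558 m, P = 3.94 m (p = P/D = 1.107364); state ← (V=0, rpm=0)
set_airspeed(45.06): V ← 45.06 m/s
adjust_airspeed(+10.41): V ← 45.06 +10.41 = 55.47 m/s
adjust_airspeed(-3.59): V ← 55.47 -3.59 = 51.88 m/s
throttle_to(1371): rpm ← 1371
adjust_airspeed(-10.26): V ← 51.88 -10.26 = 41.62 m/s
throttle_to(4916): rpm ← 4916
set_airspeed(74.98): V ← 74.98 m/s
final state: V = 74.98 m/s, rpm = 4916 → n = rpm/60 = 81.933333 rev/s
J = V / (n·D) = 74.98 / (81.933333 × 3.558) = 0.257205
regime bands: climb J<0.5537 | cruise [0.5537, 1.1074) | windmill J≥1.1074
J = 0.2572 → climb

J = 0.2572, regime = climb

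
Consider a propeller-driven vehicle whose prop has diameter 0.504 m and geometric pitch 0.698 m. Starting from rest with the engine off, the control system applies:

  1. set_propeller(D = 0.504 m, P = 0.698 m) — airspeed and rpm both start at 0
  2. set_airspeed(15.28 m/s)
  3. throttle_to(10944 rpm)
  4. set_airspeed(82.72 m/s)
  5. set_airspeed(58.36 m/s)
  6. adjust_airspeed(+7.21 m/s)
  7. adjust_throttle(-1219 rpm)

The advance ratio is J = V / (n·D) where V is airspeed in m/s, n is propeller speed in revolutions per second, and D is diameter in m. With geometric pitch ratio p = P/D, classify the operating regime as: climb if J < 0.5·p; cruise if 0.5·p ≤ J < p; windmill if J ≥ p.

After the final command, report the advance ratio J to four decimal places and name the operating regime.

set_propeller: D = 0.504 m, P = 0.698 m (p = P/D = 1.384921); state ← (V=0, rpm=0)
set_airspeed(15.28): V ← 15.28 m/s
throttle_to(10944): rpm ← 10944
set_airspeed(82.72): V ← 82.72 m/s
set_airspeed(58.36): V ← 58.36 m/s
adjust_airspeed(+7.21): V ← 58.36 +7.21 = 65.57 m/s
adjust_throttle(-1219): rpm ← 10944 -1219 = 9725
final state: V = 65.57 m/s, rpm = 9725 → n = rpm/60 = 162.083333 rev/s
J = V / (n·D) = 65.57 / (162.083333 × 0.504) = 0.802669
regime bands: climb J<0.6925 | cruise [0.6925, 1.3849) | windmill J≥1.3849
J = 0.8027 → cruise

J = 0.8027, regime = cruise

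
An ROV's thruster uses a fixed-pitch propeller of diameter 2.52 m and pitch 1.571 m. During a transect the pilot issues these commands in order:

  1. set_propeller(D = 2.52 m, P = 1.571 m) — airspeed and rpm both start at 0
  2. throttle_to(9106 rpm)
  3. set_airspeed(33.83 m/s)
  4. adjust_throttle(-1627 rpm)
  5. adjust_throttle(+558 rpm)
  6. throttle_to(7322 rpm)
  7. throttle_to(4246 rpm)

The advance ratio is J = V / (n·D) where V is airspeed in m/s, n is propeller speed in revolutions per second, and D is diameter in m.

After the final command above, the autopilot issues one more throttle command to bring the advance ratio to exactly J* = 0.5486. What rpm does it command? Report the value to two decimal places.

rpm = 1468.24

set_propeller: D = 2.52 m, P = 1.571 m (p = P/D = 0.623413); state ← (V=0, rpm=0)
throttle_to(9106): rpm ← 9106
set_airspeed(33.83): V ← 33.83 m/s
adjust_throttle(-1627): rpm ← 9106 -1627 = 7479
adjust_throttle(+558): rpm ← 7479 +558 = 8037
throttle_to(7322): rpm ← 7322
throttle_to(4246): rpm ← 4246
final state: V = 33.83 m/s, rpm = 4246 → n = rpm/60 = 70.766667 rev/s
target J* = 0.5486; solve J* = V/(n·D) for n: n = V/(J*·D) = 33.83/(0.5486 × 2.52) = 24.470658 rev/s
rpm = 60·n = 1468.239501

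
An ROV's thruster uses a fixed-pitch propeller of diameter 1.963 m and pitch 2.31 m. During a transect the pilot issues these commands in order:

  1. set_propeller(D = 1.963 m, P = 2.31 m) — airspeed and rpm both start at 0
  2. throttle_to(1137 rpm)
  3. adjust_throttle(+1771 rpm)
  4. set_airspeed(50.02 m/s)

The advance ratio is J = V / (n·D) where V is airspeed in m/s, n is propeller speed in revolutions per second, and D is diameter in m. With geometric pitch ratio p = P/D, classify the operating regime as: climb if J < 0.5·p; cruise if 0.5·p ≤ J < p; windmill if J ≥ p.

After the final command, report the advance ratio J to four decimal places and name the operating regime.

J = 0.5258, regime = climb

set_propeller: D = 1.963 m, P = 2.31 m (p = P/D = 1.176770); state ← (V=0, rpm=0)
throttle_to(1137): rpm ← 1137
adjust_throttle(+1771): rpm ← 1137 +1771 = 2908
set_airspeed(50.02): V ← 50.02 m/s
final state: V = 50.02 m/s, rpm = 2908 → n = rpm/60 = 48.466667 rev/s
J = V / (n·D) = 50.02 / (48.466667 × 1.963) = 0.525751
regime bands: climb J<0.5884 | cruise [0.5884, 1.1768) | windmill J≥1.1768
J = 0.5258 → climb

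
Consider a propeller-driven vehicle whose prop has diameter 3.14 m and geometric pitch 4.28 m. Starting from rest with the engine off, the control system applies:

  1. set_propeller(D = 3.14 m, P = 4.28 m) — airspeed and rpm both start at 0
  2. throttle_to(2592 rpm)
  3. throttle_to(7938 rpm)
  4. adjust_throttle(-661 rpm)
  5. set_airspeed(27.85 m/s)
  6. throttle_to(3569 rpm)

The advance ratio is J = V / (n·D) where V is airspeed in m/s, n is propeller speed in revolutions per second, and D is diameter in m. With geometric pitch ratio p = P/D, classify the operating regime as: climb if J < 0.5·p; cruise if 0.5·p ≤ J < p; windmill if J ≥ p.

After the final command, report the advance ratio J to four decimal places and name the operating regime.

J = 0.1491, regime = climb

set_propeller: D = 3.14 m, P = 4.28 m (p = P/D = 1.363057); state ← (V=0, rpm=0)
throttle_to(2592): rpm ← 2592
throttle_to(7938): rpm ← 7938
adjust_throttle(-661): rpm ← 7938 -661 = 7277
set_airspeed(27.85): V ← 27.85 m/s
throttle_to(3569): rpm ← 3569
final state: V = 27.85 m/s, rpm = 3569 → n = rpm/60 = 59.483333 rev/s
J = V / (n·D) = 27.85 / (59.483333 × 3.14) = 0.149108
regime bands: climb J<0.6815 | cruise [0.6815, 1.3631) | windmill J≥1.3631
J = 0.1491 → climb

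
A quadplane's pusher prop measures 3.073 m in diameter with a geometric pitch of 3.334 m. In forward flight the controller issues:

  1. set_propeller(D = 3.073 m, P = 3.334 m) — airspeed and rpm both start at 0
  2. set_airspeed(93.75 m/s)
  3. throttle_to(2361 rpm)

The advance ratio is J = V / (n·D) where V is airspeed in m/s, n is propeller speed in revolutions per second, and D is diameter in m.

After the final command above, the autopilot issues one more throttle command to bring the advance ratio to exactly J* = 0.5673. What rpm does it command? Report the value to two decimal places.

rpm = 3226.62

set_propeller: D = 3.073 m, P = 3.334 m (p = P/D = 1.084933); state ← (V=0, rpm=0)
set_airspeed(93.75): V ← 93.75 m/s
throttle_to(2361): rpm ← 2361
final state: V = 93.75 m/s, rpm = 2361 → n = rpm/60 = 39.350000 rev/s
target J* = 0.5673; solve J* = V/(n·D) for n: n = V/(J*·D) = 93.75/(0.5673 × 3.073) = 53.776921 rev/s
rpm = 60·n = 3226.615257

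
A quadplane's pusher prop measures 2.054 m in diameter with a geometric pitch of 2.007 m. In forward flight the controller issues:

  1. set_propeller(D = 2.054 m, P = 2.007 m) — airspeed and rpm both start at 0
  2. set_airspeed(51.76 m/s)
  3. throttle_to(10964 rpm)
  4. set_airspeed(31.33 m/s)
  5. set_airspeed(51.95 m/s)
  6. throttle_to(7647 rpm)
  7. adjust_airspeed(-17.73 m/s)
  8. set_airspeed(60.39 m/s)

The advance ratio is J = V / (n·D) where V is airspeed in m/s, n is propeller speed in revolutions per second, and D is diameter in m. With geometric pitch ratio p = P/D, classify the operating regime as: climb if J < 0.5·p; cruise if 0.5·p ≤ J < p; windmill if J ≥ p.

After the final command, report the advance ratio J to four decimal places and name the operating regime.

J = 0.2307, regime = climb

set_propeller: D = 2.054 m, P = 2.007 m (p = P/D = 0.977118); state ← (V=0, rpm=0)
set_airspeed(51.76): V ← 51.76 m/s
throttle_to(10964): rpm ← 10964
set_airspeed(31.33): V ← 31.33 m/s
set_airspeed(51.95): V ← 51.95 m/s
throttle_to(7647): rpm ← 7647
adjust_airspeed(-17.73): V ← 51.95 -17.73 = 34.22 m/s
set_airspeed(60.39): V ← 60.39 m/s
final state: V = 60.39 m/s, rpm = 7647 → n = rpm/60 = 127.450000 rev/s
J = V / (n·D) = 60.39 / (127.450000 × 2.054) = 0.230688
regime bands: climb J<0.4886 | cruise [0.4886, 0.9771) | windmill J≥0.9771
J = 0.2307 → climb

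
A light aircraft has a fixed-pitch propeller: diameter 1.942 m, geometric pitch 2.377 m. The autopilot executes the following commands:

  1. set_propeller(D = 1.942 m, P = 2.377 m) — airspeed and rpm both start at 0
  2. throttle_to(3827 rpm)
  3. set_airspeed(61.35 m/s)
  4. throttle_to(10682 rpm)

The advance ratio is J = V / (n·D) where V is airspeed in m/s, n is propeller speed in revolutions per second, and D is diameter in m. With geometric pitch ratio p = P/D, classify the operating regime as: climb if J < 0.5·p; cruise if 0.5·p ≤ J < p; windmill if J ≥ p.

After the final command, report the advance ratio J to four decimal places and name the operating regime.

J = 0.1774, regime = climb

set_propeller: D = 1.942 m, P = 2.377 m (p = P/D = 1.223996); state ← (V=0, rpm=0)
throttle_to(3827): rpm ← 3827
set_airspeed(61.35): V ← 61.35 m/s
throttle_to(10682): rpm ← 10682
final state: V = 61.35 m/s, rpm = 10682 → n = rpm/60 = 178.033333 rev/s
J = V / (n·D) = 61.35 / (178.033333 × 1.942) = 0.177445
regime bands: climb J<0.6120 | cruise [0.6120, 1.2240) | windmill J≥1.2240
J = 0.1774 → climb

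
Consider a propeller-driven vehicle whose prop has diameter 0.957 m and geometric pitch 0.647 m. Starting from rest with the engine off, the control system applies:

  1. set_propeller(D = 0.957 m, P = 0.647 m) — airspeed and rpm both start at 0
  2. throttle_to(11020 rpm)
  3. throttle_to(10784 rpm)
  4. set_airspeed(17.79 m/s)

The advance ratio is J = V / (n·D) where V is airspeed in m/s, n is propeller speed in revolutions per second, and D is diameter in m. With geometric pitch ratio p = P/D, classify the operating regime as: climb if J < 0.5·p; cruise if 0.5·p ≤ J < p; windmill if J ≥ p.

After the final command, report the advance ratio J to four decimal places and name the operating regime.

J = 0.1034, regime = climb

set_propeller: D = 0.957 m, P = 0.647 m (p = P/D = 0.676071); state ← (V=0, rpm=0)
throttle_to(11020): rpm ← 11020
throttle_to(10784): rpm ← 10784
set_airspeed(17.79): V ← 17.79 m/s
final state: V = 17.79 m/s, rpm = 10784 → n = rpm/60 = 179.733333 rev/s
J = V / (n·D) = 17.79 / (179.733333 × 0.957) = 0.103427
regime bands: climb J<0.3380 | cruise [0.3380, 0.6761) | windmill J≥0.6761
J = 0.1034 → climb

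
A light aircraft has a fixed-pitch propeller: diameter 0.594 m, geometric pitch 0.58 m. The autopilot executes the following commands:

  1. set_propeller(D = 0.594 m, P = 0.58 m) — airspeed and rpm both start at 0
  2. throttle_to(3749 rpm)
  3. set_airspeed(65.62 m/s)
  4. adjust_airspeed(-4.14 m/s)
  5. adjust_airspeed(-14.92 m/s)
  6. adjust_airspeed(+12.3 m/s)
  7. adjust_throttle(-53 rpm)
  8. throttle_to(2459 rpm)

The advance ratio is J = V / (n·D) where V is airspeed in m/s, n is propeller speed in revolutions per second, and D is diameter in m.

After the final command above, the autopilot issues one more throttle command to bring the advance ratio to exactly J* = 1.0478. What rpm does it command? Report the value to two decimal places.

set_propeller: D = 0.594 m, P = 0.58 m (p = P/D = 0.976431); state ← (V=0, rpm=0)
throttle_to(3749): rpm ← 3749
set_airspeed(65.62): V ← 65.62 m/s
adjust_airspeed(-4.14): V ← 65.62 -4.14 = 61.48 m/s
adjust_airspeed(-14.92): V ← 61.48 -14.92 = 46.56 m/s
adjust_airspeed(+12.3): V ← 46.56 +12.3 = 58.86 m/s
adjust_throttle(-53): rpm ← 3749 -53 = 3696
throttle_to(2459): rpm ← 2459
final state: V = 58.86 m/s, rpm = 2459 → n = rpm/60 = 40.983333 rev/s
target J* = 1.0478; solve J* = V/(n·D) for n: n = V/(J*·D) = 58.86/(1.0478 × 0.594) = 94.570442 rev/s
rpm = 60·n = 5674.226518

rpm = 5674.23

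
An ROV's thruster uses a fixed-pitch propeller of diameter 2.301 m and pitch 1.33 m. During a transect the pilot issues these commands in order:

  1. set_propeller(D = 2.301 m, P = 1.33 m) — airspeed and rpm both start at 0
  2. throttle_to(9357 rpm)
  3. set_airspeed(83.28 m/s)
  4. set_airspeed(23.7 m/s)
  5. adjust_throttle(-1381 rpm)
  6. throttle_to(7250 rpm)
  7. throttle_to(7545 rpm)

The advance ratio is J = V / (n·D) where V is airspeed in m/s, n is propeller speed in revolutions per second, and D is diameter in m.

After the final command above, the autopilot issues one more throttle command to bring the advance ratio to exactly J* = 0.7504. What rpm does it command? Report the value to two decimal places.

rpm = 823.55

set_propeller: D = 2.301 m, P = 1.33 m (p = P/D = 0.578010); state ← (V=0, rpm=0)
throttle_to(9357): rpm ← 9357
set_airspeed(83.28): V ← 83.28 m/s
set_airspeed(23.7): V ← 23.7 m/s
adjust_throttle(-1381): rpm ← 9357 -1381 = 7976
throttle_to(7250): rpm ← 7250
throttle_to(7545): rpm ← 7545
final state: V = 23.7 m/s, rpm = 7545 → n = rpm/60 = 125.750000 rev/s
target J* = 0.7504; solve J* = V/(n·D) for n: n = V/(J*·D) = 23.7/(0.7504 × 2.301) = 13.725839 rev/s
rpm = 60·n = 823.550343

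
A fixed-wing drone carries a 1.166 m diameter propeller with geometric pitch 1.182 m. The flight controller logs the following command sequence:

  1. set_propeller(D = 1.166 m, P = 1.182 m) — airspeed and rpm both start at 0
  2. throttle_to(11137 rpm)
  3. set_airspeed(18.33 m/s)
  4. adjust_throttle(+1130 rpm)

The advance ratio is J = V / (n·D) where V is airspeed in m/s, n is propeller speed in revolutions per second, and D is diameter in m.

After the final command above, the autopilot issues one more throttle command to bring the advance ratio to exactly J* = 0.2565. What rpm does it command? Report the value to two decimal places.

rpm = 3677.29

set_propeller: D = 1.166 m, P = 1.182 m (p = P/D = 1.013722); state ← (V=0, rpm=0)
throttle_to(11137): rpm ← 11137
set_airspeed(18.33): V ← 18.33 m/s
adjust_throttle(+1130): rpm ← 11137 +1130 = 12267
final state: V = 18.33 m/s, rpm = 12267 → n = rpm/60 = 204.450000 rev/s
target J* = 0.2565; solve J* = V/(n·D) for n: n = V/(J*·D) = 18.33/(0.2565 × 1.166) = 61.288155 rev/s
rpm = 60·n = 3677.289278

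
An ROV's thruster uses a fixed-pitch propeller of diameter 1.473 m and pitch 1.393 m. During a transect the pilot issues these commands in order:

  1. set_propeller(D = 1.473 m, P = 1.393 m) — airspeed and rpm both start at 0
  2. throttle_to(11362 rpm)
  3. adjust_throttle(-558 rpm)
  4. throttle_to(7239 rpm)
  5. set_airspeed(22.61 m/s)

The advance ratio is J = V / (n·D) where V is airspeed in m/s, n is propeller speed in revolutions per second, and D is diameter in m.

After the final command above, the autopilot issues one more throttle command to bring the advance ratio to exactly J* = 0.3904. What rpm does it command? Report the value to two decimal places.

rpm = 2359.06

set_propeller: D = 1.473 m, P = 1.393 m (p = P/D = 0.945689); state ← (V=0, rpm=0)
throttle_to(11362): rpm ← 11362
adjust_throttle(-558): rpm ← 11362 -558 = 10804
throttle_to(7239): rpm ← 7239
set_airspeed(22.61): V ← 22.61 m/s
final state: V = 22.61 m/s, rpm = 7239 → n = rpm/60 = 120.650000 rev/s
target J* = 0.3904; solve J* = V/(n·D) for n: n = V/(J*·D) = 22.61/(0.3904 × 1.473) = 39.317691 rev/s
rpm = 60·n = 2359.061467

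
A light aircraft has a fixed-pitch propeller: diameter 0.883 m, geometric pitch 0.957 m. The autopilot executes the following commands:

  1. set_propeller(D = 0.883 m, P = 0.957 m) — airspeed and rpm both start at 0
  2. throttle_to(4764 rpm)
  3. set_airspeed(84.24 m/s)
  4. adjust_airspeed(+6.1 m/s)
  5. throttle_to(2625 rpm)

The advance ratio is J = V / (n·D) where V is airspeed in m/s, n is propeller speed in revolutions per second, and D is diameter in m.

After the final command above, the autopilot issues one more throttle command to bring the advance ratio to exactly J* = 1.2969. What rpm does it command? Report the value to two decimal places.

set_propeller: D = 0.883 m, P = 0.957 m (p = P/D = 1.083805); state ← (V=0, rpm=0)
throttle_to(4764): rpm ← 4764
set_airspeed(84.24): V ← 84.24 m/s
adjust_airspeed(+6.1): V ← 84.24 +6.1 = 90.34 m/s
throttle_to(2625): rpm ← 2625
final state: V = 90.34 m/s, rpm = 2625 → n = rpm/60 = 43.750000 rev/s
target J* = 1.2969; solve J* = V/(n·D) for n: n = V/(J*·D) = 90.34/(1.2969 × 0.883) = 78.888354 rev/s
rpm = 60·n = 4733.301216

rpm = 4733.30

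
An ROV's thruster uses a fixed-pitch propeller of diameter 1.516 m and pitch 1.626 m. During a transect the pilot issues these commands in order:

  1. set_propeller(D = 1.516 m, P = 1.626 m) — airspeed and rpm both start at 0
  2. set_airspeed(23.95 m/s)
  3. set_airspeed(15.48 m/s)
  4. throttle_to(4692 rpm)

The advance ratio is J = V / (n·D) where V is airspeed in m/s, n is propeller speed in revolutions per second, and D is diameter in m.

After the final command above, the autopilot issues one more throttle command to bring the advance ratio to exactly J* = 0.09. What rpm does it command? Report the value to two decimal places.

rpm = 6807.39

set_propeller: D = 1.516 m, P = 1.626 m (p = P/D = 1.072559); state ← (V=0, rpm=0)
set_airspeed(23.95): V ← 23.95 m/s
set_airspeed(15.48): V ← 15.48 m/s
throttle_to(4692): rpm ← 4692
final state: V = 15.48 m/s, rpm = 4692 → n = rpm/60 = 78.200000 rev/s
target J* = 0.09; solve J* = V/(n·D) for n: n = V/(J*·D) = 15.48/(0.09 × 1.516) = 113.456464 rev/s
rpm = 60·n = 6807.387863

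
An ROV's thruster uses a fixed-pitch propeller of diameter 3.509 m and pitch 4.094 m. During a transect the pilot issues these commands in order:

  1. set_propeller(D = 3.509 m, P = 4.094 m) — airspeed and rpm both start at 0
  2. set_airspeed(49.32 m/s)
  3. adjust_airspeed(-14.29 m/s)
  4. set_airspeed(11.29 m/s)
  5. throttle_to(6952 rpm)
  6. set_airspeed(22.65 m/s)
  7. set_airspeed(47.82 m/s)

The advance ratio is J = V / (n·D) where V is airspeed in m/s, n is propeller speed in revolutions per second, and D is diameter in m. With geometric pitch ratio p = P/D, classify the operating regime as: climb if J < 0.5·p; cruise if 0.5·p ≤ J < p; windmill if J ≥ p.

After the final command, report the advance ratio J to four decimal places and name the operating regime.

J = 0.1176, regime = climb

set_propeller: D = 3.509 m, P = 4.094 m (p = P/D = 1.166714); state ← (V=0, rpm=0)
set_airspeed(49.32): V ← 49.32 m/s
adjust_airspeed(-14.29): V ← 49.32 -14.29 = 35.03 m/s
set_airspeed(11.29): V ← 11.29 m/s
throttle_to(6952): rpm ← 6952
set_airspeed(22.65): V ← 22.65 m/s
set_airspeed(47.82): V ← 47.82 m/s
final state: V = 47.82 m/s, rpm = 6952 → n = rpm/60 = 115.866667 rev/s
J = V / (n·D) = 47.82 / (115.866667 × 3.509) = 0.117616
regime bands: climb J<0.5834 | cruise [0.5834, 1.1667) | windmill J≥1.1667
J = 0.1176 → climb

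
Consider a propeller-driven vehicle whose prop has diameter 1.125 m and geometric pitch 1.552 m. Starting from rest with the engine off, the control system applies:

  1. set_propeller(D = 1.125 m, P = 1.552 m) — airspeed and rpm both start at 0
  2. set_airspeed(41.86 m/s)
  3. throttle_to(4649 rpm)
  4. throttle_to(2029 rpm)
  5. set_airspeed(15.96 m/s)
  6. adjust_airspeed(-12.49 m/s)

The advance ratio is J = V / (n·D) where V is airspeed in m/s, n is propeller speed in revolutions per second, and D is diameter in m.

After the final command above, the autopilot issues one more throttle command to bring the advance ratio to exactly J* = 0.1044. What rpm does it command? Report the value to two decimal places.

rpm = 1772.67

set_propeller: D = 1.125 m, P = 1.552 m (p = P/D = 1.379556); state ← (V=0, rpm=0)
set_airspeed(41.86): V ← 41.86 m/s
throttle_to(4649): rpm ← 4649
throttle_to(2029): rpm ← 2029
set_airspeed(15.96): V ← 15.96 m/s
adjust_airspeed(-12.49): V ← 15.96 -12.49 = 3.47 m/s
final state: V = 3.47 m/s, rpm = 2029 → n = rpm/60 = 33.816667 rev/s
target J* = 0.1044; solve J* = V/(n·D) for n: n = V/(J*·D) = 3.47/(0.1044 × 1.125) = 29.544487 rev/s
rpm = 60·n = 1772.669221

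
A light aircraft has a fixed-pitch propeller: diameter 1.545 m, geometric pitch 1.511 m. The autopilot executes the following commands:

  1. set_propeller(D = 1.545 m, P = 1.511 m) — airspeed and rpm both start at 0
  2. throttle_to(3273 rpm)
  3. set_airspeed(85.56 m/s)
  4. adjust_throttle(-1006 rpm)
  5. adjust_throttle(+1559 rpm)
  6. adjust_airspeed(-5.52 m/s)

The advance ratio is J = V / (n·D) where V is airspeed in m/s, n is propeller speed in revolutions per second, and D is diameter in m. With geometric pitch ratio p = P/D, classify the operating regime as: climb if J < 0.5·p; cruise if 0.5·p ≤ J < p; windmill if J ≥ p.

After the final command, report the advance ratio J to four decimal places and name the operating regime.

set_propeller: D = 1.545 m, P = 1.511 m (p = P/D = 0.977994); state ← (V=0, rpm=0)
throttle_to(3273): rpm ← 3273
set_airspeed(85.56): V ← 85.56 m/s
adjust_throttle(-1006): rpm ← 3273 -1006 = 2267
adjust_throttle(+1559): rpm ← 2267 +1559 = 3826
adjust_airspeed(-5.52): V ← 85.56 -5.52 = 80.04 m/s
final state: V = 80.04 m/s, rpm = 3826 → n = rpm/60 = 63.766667 rev/s
J = V / (n·D) = 80.04 / (63.766667 × 1.545) = 0.812428
regime bands: climb J<0.4890 | cruise [0.4890, 0.9780) | windmill J≥0.9780
J = 0.8124 → cruise

J = 0.8124, regime = cruise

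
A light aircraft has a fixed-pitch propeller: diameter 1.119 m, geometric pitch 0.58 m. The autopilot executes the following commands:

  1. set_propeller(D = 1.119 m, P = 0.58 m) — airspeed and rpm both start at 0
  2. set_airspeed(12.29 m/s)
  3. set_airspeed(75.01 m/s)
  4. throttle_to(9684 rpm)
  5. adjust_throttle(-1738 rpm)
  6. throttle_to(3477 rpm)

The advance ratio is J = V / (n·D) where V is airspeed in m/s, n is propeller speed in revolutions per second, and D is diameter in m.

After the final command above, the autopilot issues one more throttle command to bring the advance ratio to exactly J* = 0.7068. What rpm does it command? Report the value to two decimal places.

rpm = 5690.41

set_propeller: D = 1.119 m, P = 0.58 m (p = P/D = 0.518320); state ← (V=0, rpm=0)
set_airspeed(12.29): V ← 12.29 m/s
set_airspeed(75.01): V ← 75.01 m/s
throttle_to(9684): rpm ← 9684
adjust_throttle(-1738): rpm ← 9684 -1738 = 7946
throttle_to(3477): rpm ← 3477
final state: V = 75.01 m/s, rpm = 3477 → n = rpm/60 = 57.950000 rev/s
target J* = 0.7068; solve J* = V/(n·D) for n: n = V/(J*·D) = 75.01/(0.7068 × 1.119) = 94.840217 rev/s
rpm = 60·n = 5690.413008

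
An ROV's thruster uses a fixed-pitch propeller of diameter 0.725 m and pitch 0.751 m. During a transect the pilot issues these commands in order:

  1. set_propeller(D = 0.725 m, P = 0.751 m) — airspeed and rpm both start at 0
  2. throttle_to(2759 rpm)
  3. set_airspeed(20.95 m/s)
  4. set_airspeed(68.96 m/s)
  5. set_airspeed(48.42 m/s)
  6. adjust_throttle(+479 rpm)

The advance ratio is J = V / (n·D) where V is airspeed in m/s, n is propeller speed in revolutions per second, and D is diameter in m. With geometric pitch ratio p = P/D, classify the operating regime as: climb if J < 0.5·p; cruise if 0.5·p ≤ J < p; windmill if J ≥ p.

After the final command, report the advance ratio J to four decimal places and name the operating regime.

set_propeller: D = 0.725 m, P = 0.751 m (p = P/D = 1.035862); state ← (V=0, rpm=0)
throttle_to(2759): rpm ← 2759
set_airspeed(20.95): V ← 20.95 m/s
set_airspeed(68.96): V ← 68.96 m/s
set_airspeed(48.42): V ← 48.42 m/s
adjust_throttle(+479): rpm ← 2759 +479 = 3238
final state: V = 48.42 m/s, rpm = 3238 → n = rpm/60 = 53.966667 rev/s
J = V / (n·D) = 48.42 / (53.966667 × 0.725) = 1.237546
regime bands: climb J<0.5179 | cruise [0.5179, 1.0359) | windmill J≥1.0359
J = 1.2375 → windmill

J = 1.2375, regime = windmill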